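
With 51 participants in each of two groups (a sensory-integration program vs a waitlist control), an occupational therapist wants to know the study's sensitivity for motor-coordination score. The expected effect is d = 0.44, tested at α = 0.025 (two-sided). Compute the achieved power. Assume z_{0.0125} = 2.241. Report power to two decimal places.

power ≈ 0.49

For two equal groups, power = Φ(d·√(n/2) − z_{α/2}).
d·√(n/2) = 0.44 × √(51/2) = 0.44 × 5.050 = 2.222.
z_β = 2.222 − 2.241 = -0.019.
Power = Φ(-0.019) = 0.492.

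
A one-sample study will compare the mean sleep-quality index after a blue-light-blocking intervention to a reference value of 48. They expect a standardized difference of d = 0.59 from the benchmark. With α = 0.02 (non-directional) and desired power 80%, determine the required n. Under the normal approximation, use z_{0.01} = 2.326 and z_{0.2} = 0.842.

For a one-sample test: n = ((z_{α/2} + z_β) / d)².
z_{α/2} + z_β = 2.326 + 0.842 = 3.168.
n = (3.168 / 0.59)² = 5.369² = 28.83.
Round up.

n = 29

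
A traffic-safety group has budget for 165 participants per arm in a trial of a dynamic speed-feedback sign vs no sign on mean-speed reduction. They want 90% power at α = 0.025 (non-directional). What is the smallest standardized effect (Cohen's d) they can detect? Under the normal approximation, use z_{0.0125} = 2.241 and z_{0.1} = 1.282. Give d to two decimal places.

d_min ≈ 0.39

For two independent groups of n = 165 each: d_min = (z_{α/2} + z_β)·√(2/n).
z-sum = 2.241 + 1.282 = 3.523.
d_min = 3.523 × √(2/165) = 3.523 × 0.1101 = 0.388.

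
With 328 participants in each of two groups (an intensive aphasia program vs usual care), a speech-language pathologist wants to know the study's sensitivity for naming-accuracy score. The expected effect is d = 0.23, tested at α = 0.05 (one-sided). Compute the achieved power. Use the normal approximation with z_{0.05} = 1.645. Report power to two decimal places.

For two equal groups, power = Φ(d·√(n/2) − z_{α}).
d·√(n/2) = 0.23 × √(328/2) = 0.23 × 12.806 = 2.945.
z_β = 2.945 − 1.645 = 1.300.
Power = Φ(1.300) = 0.903.

power ≈ 0.90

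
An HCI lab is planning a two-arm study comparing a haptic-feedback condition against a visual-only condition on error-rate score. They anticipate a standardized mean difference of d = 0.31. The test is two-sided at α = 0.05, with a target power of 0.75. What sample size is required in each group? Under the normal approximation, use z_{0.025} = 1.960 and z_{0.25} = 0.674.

For two independent groups with equal n: n = 2·((z_{α/2} + z_β) / d)².
z_{α/2} + z_β = 1.960 + 0.674 = 2.634.
n = 2 × (2.634 / 0.31)² = 2 × 8.497² = 2 × 72.20 = 144.4.
Round up to the next whole participant.

n = 145 per group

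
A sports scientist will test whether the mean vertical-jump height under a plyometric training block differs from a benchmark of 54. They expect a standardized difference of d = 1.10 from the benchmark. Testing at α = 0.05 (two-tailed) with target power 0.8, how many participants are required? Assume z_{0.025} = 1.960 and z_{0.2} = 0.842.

n = 7

For a one-sample test: n = ((z_{α/2} + z_β) / d)².
z_{α/2} + z_β = 1.960 + 0.842 = 2.802.
n = (2.802 / 1.10)² = 2.547² = 6.49.
Round up.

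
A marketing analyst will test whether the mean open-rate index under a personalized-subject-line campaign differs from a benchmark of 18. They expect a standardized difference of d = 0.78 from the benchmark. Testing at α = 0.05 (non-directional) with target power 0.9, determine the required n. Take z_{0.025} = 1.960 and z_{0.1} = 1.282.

n = 18

For a one-sample test: n = ((z_{α/2} + z_β) / d)².
z_{α/2} + z_β = 1.960 + 1.282 = 3.242.
n = (3.242 / 0.78)² = 4.156² = 17.28.
Round up.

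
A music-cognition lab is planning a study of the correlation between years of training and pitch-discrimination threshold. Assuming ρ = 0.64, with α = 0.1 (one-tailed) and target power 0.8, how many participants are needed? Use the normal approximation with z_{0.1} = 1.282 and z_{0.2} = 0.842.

Fisher's z: C = ½·ln((1+r)/(1−r)) = ½·ln(4.5556) = 0.7582.
n = ((z_{α} + z_β)/C)² + 3.
(1.282 + 0.842) / 0.7582 = 2.124 / 0.7582 = 2.801.
n = 2.801² + 3 = 7.85 + 3 = 10.8.
Round up.

n = 11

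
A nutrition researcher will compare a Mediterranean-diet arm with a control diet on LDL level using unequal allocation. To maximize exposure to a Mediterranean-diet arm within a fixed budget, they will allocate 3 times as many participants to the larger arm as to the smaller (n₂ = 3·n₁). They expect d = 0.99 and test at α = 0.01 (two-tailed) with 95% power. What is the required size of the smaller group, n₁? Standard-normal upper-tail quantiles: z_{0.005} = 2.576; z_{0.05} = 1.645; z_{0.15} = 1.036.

n₁ = 25

With allocation ratio k = n₂/n₁ = 3, Var(x̄₁−x̄₂) = σ²(1/n₁ + 1/(k·n₁)) = σ²·(k+1)/(k·n₁).
So n₁ = (1 + 1/k)·((z_{α/2} + z_β)/d)² = 1.333 × (4.221/0.99)².
n₁ = 1.333 × 18.18 = 24.2.
Round up: n₁ = 25, giving n₂ = 3 × 25 = 75.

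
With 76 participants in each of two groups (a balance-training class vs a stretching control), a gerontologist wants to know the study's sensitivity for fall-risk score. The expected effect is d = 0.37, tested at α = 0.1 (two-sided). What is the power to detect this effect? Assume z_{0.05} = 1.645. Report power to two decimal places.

For two equal groups, power = Φ(d·√(n/2) − z_{α/2}).
d·√(n/2) = 0.37 × √(76/2) = 0.37 × 6.164 = 2.281.
z_β = 2.281 − 1.645 = 0.636.
Power = Φ(0.636) = 0.738.

power ≈ 0.74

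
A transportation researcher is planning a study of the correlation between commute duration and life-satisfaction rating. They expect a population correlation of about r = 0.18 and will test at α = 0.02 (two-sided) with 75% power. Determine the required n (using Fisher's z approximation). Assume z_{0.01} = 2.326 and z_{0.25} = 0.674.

Fisher's z: C = ½·ln((1+r)/(1−r)) = ½·ln(1.4390) = 0.1820.
n = ((z_{α/2} + z_β)/C)² + 3.
(2.326 + 0.674) / 0.1820 = 3.000 / 0.1820 = 16.484.
n = 16.484² + 3 = 271.71 + 3 = 274.7.
Round up.

n = 275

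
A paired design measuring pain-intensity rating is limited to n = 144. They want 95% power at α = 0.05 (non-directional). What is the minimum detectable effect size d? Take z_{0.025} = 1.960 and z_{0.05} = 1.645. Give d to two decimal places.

d_min ≈ 0.30

For a single sample (or paired design) of n = 144: d_min = (z_{α/2} + z_β)/√n.
z-sum = 1.960 + 1.645 = 3.605.
d_min = 3.605 / √144 = 3.605 / 12.000 = 0.300.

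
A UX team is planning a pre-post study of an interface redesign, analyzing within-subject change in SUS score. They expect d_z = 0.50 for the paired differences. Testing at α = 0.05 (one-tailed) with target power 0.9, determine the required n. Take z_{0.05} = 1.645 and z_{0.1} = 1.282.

For a paired (one-sample on differences) test: n = ((z_{α} + z_β) / d)².
z_{α} + z_β = 1.645 + 1.282 = 2.927.
n = (2.927 / 0.50)² = 5.854² = 34.27.
Round up.

n = 35 pairs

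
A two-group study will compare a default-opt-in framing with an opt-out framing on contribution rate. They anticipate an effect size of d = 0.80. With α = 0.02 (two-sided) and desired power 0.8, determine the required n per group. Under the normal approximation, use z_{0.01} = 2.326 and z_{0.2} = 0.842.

n = 32 per group

For two independent groups with equal n: n = 2·((z_{α/2} + z_β) / d)².
z_{α/2} + z_β = 2.326 + 0.842 = 3.168.
n = 2 × (3.168 / 0.80)² = 2 × 3.960² = 2 × 15.68 = 31.4.
Round up to the next whole participant.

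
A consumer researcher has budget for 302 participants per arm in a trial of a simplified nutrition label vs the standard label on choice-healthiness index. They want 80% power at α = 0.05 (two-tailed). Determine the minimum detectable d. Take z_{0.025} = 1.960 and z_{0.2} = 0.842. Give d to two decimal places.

For two independent groups of n = 302 each: d_min = (z_{α/2} + z_β)·√(2/n).
z-sum = 1.960 + 0.842 = 2.802.
d_min = 2.802 × √(2/302) = 2.802 × 0.0814 = 0.228.

d_min ≈ 0.23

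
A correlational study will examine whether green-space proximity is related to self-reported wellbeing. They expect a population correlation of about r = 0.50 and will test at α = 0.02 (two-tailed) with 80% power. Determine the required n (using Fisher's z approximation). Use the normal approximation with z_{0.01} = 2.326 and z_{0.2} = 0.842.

Fisher's z: C = ½·ln((1+r)/(1−r)) = ½·ln(3.0000) = 0.5493.
n = ((z_{α/2} + z_β)/C)² + 3.
(2.326 + 0.842) / 0.5493 = 3.168 / 0.5493 = 5.767.
n = 5.767² + 3 = 33.26 + 3 = 36.3.
Round up.

n = 37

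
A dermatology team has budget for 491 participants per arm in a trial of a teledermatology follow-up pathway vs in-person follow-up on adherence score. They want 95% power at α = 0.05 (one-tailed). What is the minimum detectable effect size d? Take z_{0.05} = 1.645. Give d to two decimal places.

d_min ≈ 0.21

For two independent groups of n = 491 each: d_min = (z_{α} + z_β)·√(2/n).
z-sum = 1.645 + 1.645 = 3.290.
d_min = 3.290 × √(2/491) = 3.290 × 0.0638 = 0.210.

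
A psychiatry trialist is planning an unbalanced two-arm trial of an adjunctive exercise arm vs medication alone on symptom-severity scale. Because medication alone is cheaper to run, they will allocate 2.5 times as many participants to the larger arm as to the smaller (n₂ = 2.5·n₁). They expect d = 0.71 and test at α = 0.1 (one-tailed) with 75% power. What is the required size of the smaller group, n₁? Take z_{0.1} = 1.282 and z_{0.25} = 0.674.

n₁ = 11

With allocation ratio k = n₂/n₁ = 2.5, Var(x̄₁−x̄₂) = σ²(1/n₁ + 1/(k·n₁)) = σ²·(k+1)/(k·n₁).
So n₁ = (1 + 1/k)·((z_{α} + z_β)/d)² = 1.400 × (1.956/0.71)².
n₁ = 1.400 × 7.59 = 10.6.
Round up: n₁ = 11, giving n₂ = ⌈2.5 × 11⌉ = ⌈27.5⌉ = 28.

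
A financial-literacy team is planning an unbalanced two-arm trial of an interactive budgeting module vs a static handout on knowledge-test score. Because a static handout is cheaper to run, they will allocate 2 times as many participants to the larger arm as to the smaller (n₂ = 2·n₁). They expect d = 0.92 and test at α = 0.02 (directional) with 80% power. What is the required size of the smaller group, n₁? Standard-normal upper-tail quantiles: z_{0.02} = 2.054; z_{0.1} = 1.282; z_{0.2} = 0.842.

n₁ = 15

With allocation ratio k = n₂/n₁ = 2, Var(x̄₁−x̄₂) = σ²(1/n₁ + 1/(k·n₁)) = σ²·(k+1)/(k·n₁).
So n₁ = (1 + 1/k)·((z_{α} + z_β)/d)² = 1.500 × (2.896/0.92)².
n₁ = 1.500 × 9.91 = 14.9.
Round up: n₁ = 15, giving n₂ = 2 × 15 = 30.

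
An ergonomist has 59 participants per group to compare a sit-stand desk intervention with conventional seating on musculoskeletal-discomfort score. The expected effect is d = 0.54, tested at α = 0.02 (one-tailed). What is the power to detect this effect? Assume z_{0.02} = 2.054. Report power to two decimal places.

power ≈ 0.81

For two equal groups, power = Φ(d·√(n/2) − z_{α}).
d·√(n/2) = 0.54 × √(59/2) = 0.54 × 5.431 = 2.933.
z_β = 2.933 − 2.054 = 0.879.
Power = Φ(0.879) = 0.810.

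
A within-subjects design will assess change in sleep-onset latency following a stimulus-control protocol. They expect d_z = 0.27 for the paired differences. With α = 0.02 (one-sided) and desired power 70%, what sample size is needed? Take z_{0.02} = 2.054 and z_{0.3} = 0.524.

For a paired (one-sample on differences) test: n = ((z_{α} + z_β) / d)².
z_{α} + z_β = 2.054 + 0.524 = 2.578.
n = (2.578 / 0.27)² = 9.548² = 91.17.
Round up.

n = 92 pairs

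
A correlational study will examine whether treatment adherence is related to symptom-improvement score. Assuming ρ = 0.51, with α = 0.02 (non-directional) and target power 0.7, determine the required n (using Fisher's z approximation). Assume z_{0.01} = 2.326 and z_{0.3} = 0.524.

Fisher's z: C = ½·ln((1+r)/(1−r)) = ½·ln(3.0816) = 0.5627.
n = ((z_{α/2} + z_β)/C)² + 3.
(2.326 + 0.524) / 0.5627 = 2.850 / 0.5627 = 5.065.
n = 5.065² + 3 = 25.65 + 3 = 28.7.
Round up.

n = 29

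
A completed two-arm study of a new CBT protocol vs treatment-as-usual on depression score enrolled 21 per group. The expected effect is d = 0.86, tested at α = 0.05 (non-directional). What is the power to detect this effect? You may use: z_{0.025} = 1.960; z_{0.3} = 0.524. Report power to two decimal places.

power ≈ 0.80

For two equal groups, power = Φ(d·√(n/2) − z_{α/2}).
d·√(n/2) = 0.86 × √(21/2) = 0.86 × 3.240 = 2.787.
z_β = 2.787 − 1.960 = 0.827.
Power = Φ(0.827) = 0.796.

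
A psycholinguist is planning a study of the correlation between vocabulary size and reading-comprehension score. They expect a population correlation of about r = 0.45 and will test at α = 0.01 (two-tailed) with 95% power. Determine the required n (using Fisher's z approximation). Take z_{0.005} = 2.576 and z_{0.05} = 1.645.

n = 79

Fisher's z: C = ½·ln((1+r)/(1−r)) = ½·ln(2.6364) = 0.4847.
n = ((z_{α/2} + z_β)/C)² + 3.
(2.576 + 1.645) / 0.4847 = 4.221 / 0.4847 = 8.708.
n = 8.708² + 3 = 75.84 + 3 = 78.8.
Round up.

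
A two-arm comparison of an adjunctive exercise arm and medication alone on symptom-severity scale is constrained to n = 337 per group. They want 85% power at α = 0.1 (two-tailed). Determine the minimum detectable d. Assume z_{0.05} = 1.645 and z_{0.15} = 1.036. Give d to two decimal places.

d_min ≈ 0.21

For two independent groups of n = 337 each: d_min = (z_{α/2} + z_β)·√(2/n).
z-sum = 1.645 + 1.036 = 2.681.
d_min = 2.681 × √(2/337) = 2.681 × 0.0770 = 0.207.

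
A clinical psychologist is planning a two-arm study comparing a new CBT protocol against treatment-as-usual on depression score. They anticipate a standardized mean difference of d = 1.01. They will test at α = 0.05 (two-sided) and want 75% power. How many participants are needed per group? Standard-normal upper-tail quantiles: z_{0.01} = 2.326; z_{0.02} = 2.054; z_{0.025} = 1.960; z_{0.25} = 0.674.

n = 14 per group

For two independent groups with equal n: n = 2·((z_{α/2} + z_β) / d)².
z_{α/2} + z_β = 1.960 + 0.674 = 2.634.
n = 2 × (2.634 / 1.01)² = 2 × 2.608² = 2 × 6.80 = 13.6.
Round up to the next whole participant.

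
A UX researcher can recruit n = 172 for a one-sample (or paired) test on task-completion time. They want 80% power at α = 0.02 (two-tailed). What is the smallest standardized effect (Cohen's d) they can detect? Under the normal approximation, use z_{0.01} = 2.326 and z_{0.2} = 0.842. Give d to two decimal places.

For a single sample (or paired design) of n = 172: d_min = (z_{α/2} + z_β)/√n.
z-sum = 2.326 + 0.842 = 3.168.
d_min = 3.168 / √172 = 3.168 / 13.115 = 0.242.

d_min ≈ 0.24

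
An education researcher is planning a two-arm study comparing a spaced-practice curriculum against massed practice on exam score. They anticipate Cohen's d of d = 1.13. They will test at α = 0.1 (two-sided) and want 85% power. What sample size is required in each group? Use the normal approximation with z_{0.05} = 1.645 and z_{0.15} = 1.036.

For two independent groups with equal n: n = 2·((z_{α/2} + z_β) / d)².
z_{α/2} + z_β = 1.645 + 1.036 = 2.681.
n = 2 × (2.681 / 1.13)² = 2 × 2.373² = 2 × 5.63 = 11.3.
Round up to the next whole participant.

n = 12 per group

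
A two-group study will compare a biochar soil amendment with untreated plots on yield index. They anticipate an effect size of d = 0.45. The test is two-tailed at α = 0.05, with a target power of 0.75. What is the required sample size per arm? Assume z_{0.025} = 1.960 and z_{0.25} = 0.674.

For two independent groups with equal n: n = 2·((z_{α/2} + z_β) / d)².
z_{α/2} + z_β = 1.960 + 0.674 = 2.634.
n = 2 × (2.634 / 0.45)² = 2 × 5.853² = 2 × 34.26 = 68.5.
Round up to the next whole participant.

n = 69 per group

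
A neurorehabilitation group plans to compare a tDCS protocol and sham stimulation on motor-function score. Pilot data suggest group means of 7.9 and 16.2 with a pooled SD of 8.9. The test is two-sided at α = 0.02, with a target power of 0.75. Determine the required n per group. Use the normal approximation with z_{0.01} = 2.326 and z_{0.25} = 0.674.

Cohen's d = |M₁ − M₂| / SD_pooled = |7.9 − 16.2| / 8.9 = 8.3 / 8.9 = 0.933.
For two independent groups with equal n: n = 2·((z_{α/2} + z_β) / d)².
z_{α/2} + z_β = 2.326 + 0.674 = 3.000.
n = 2 × (3.000 / 0.933)² = 2 × 3.215² = 2 × 10.34 = 20.7.
Round up to the next whole participant.

n = 21 per group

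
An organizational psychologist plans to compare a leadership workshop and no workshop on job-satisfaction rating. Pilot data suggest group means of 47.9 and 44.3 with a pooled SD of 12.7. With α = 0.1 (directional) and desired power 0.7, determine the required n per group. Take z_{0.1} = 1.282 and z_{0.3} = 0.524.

Cohen's d = |M₁ − M₂| / SD_pooled = |47.9 − 44.3| / 12.7 = 3.6 / 12.7 = 0.283.
For two independent groups with equal n: n = 2·((z_{α} + z_β) / d)².
z_{α} + z_β = 1.282 + 0.524 = 1.806.
n = 2 × (1.806 / 0.283)² = 2 × 6.382² = 2 × 40.73 = 81.5.
Round up to the next whole participant.

n = 82 per group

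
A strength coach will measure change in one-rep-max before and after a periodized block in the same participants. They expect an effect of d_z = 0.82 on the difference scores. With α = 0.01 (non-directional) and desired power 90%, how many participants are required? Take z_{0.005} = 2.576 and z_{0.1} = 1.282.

n = 23 pairs

For a paired (one-sample on differences) test: n = ((z_{α/2} + z_β) / d)².
z_{α/2} + z_β = 2.576 + 1.282 = 3.858.
n = (3.858 / 0.82)² = 4.705² = 22.14.
Round up.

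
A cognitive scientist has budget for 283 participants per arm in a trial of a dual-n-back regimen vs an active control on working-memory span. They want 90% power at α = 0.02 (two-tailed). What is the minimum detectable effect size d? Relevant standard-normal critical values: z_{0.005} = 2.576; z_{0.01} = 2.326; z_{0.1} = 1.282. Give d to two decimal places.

For two independent groups of n = 283 each: d_min = (z_{α/2} + z_β)·√(2/n).
z-sum = 2.326 + 1.282 = 3.608.
d_min = 3.608 × √(2/283) = 3.608 × 0.0841 = 0.303.

d_min ≈ 0.30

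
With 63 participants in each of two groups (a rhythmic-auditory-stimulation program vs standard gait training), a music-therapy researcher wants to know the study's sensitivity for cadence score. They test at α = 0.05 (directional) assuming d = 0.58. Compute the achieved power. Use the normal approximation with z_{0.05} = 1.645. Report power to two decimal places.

For two equal groups, power = Φ(d·√(n/2) − z_{α}).
d·√(n/2) = 0.58 × √(63/2) = 0.58 × 5.612 = 3.255.
z_β = 3.255 − 1.645 = 1.610.
Power = Φ(1.610) = 0.946.

power ≈ 0.95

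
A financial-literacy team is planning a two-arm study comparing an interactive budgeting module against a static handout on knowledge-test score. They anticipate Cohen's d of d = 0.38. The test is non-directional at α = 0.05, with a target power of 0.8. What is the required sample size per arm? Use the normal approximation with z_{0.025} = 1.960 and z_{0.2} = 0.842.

For two independent groups with equal n: n = 2·((z_{α/2} + z_β) / d)².
z_{α/2} + z_β = 1.960 + 0.842 = 2.802.
n = 2 × (2.802 / 0.38)² = 2 × 7.374² = 2 × 54.37 = 108.7.
Round up to the next whole participant.

n = 109 per group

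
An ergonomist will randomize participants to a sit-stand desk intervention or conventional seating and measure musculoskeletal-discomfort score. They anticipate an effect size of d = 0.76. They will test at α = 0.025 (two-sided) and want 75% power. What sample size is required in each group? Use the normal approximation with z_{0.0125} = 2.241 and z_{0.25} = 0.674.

For two independent groups with equal n: n = 2·((z_{α/2} + z_β) / d)².
z_{α/2} + z_β = 2.241 + 0.674 = 2.915.
n = 2 × (2.915 / 0.76)² = 2 × 3.836² = 2 × 14.71 = 29.4.
Round up to the next whole participant.

n = 30 per group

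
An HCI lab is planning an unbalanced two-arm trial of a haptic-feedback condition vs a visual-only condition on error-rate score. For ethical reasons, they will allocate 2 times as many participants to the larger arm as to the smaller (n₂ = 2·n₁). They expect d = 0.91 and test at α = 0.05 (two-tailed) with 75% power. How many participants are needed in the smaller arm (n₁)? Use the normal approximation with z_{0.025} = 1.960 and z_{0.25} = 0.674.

With allocation ratio k = n₂/n₁ = 2, Var(x̄₁−x̄₂) = σ²(1/n₁ + 1/(k·n₁)) = σ²·(k+1)/(k·n₁).
So n₁ = (1 + 1/k)·((z_{α/2} + z_β)/d)² = 1.500 × (2.634/0.91)².
n₁ = 1.500 × 8.38 = 12.6.
Round up: n₁ = 13, giving n₂ = 2 × 13 = 26.

n₁ = 13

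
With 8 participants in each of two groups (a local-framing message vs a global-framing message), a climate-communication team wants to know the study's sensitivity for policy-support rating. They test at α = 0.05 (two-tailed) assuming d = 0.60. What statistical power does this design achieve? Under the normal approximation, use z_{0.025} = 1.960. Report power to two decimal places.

power ≈ 0.22

For two equal groups, power = Φ(d·√(n/2) − z_{α/2}).
d·√(n/2) = 0.60 × √(8/2) = 0.60 × 2.000 = 1.200.
z_β = 1.200 − 1.960 = -0.760.
Power = Φ(-0.760) = 0.224.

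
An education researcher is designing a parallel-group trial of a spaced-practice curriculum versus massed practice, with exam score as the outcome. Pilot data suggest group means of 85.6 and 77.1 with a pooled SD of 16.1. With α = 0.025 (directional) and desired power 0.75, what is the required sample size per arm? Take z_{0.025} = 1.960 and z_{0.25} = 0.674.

Cohen's d = |M₁ − M₂| / SD_pooled = |85.6 − 77.1| / 16.1 = 8.5 / 16.1 = 0.528.
For two independent groups with equal n: n = 2·((z_{α} + z_β) / d)².
z_{α} + z_β = 1.960 + 0.674 = 2.634.
n = 2 × (2.634 / 0.528)² = 2 × 4.989² = 2 × 24.89 = 49.8.
Round up to the next whole participant.

n = 50 per group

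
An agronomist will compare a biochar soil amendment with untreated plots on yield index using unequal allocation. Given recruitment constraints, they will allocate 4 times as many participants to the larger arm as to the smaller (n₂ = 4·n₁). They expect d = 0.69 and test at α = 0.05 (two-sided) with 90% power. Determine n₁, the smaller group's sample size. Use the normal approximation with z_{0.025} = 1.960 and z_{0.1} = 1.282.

With allocation ratio k = n₂/n₁ = 4, Var(x̄₁−x̄₂) = σ²(1/n₁ + 1/(k·n₁)) = σ²·(k+1)/(k·n₁).
So n₁ = (1 + 1/k)·((z_{α/2} + z_β)/d)² = 1.250 × (3.242/0.69)².
n₁ = 1.250 × 22.08 = 27.6.
Round up: n₁ = 28, giving n₂ = 4 × 28 = 112.

n₁ = 28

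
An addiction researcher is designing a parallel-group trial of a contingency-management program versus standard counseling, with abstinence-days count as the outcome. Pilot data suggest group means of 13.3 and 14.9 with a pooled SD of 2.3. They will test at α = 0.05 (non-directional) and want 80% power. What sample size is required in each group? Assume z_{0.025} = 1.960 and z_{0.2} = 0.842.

n = 33 per group

Cohen's d = |M₁ − M₂| / SD_pooled = |13.3 − 14.9| / 2.3 = 1.6 / 2.3 = 0.696.
For two independent groups with equal n: n = 2·((z_{α/2} + z_β) / d)².
z_{α/2} + z_β = 1.960 + 0.842 = 2.802.
n = 2 × (2.802 / 0.696)² = 2 × 4.026² = 2 × 16.21 = 32.4.
Round up to the next whole participant.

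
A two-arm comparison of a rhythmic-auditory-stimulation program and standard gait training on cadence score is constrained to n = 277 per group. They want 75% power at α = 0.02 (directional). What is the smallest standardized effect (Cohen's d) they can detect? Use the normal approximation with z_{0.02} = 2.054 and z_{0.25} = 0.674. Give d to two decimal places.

For two independent groups of n = 277 each: d_min = (z_{α} + z_β)·√(2/n).
z-sum = 2.054 + 0.674 = 2.728.
d_min = 2.728 × √(2/277) = 2.728 × 0.0850 = 0.232.

d_min ≈ 0.23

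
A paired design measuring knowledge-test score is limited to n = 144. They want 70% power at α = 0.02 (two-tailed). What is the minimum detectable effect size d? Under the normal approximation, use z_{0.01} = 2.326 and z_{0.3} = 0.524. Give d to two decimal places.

d_min ≈ 0.24

For a single sample (or paired design) of n = 144: d_min = (z_{α/2} + z_β)/√n.
z-sum = 2.326 + 0.524 = 2.850.
d_min = 2.850 / √144 = 2.850 / 12.000 = 0.238.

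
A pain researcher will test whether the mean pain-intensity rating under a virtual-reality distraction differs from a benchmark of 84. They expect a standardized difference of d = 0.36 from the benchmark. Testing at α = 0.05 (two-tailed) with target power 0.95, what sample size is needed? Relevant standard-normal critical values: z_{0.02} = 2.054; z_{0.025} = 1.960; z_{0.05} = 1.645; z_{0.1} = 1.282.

n = 101

For a one-sample test: n = ((z_{α/2} + z_β) / d)².
z_{α/2} + z_β = 1.960 + 1.645 = 3.605.
n = (3.605 / 0.36)² = 10.014² = 100.28.
Round up.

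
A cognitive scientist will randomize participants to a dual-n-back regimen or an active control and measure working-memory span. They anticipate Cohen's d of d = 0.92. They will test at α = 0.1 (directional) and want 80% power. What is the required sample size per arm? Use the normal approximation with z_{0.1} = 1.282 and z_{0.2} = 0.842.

For two independent groups with equal n: n = 2·((z_{α} + z_β) / d)².
z_{α} + z_β = 1.282 + 0.842 = 2.124.
n = 2 × (2.124 / 0.92)² = 2 × 2.309² = 2 × 5.33 = 10.7.
Round up to the next whole participant.

n = 11 per group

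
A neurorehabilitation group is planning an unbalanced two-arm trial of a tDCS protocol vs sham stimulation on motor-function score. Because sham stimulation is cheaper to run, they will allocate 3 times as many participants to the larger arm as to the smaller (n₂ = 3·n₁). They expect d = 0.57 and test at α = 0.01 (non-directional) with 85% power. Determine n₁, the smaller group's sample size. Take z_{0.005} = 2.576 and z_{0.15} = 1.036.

n₁ = 54

With allocation ratio k = n₂/n₁ = 3, Var(x̄₁−x̄₂) = σ²(1/n₁ + 1/(k·n₁)) = σ²·(k+1)/(k·n₁).
So n₁ = (1 + 1/k)·((z_{α/2} + z_β)/d)² = 1.333 × (3.612/0.57)².
n₁ = 1.333 × 40.16 = 53.5.
Round up: n₁ = 54, giving n₂ = 3 × 54 = 162.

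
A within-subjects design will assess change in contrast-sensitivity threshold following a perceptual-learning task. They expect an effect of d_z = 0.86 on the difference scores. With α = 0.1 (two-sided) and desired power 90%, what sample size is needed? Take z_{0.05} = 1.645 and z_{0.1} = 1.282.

For a paired (one-sample on differences) test: n = ((z_{α/2} + z_β) / d)².
z_{α/2} + z_β = 1.645 + 1.282 = 2.927.
n = (2.927 / 0.86)² = 3.403² = 11.58.
Round up.

n = 12 pairs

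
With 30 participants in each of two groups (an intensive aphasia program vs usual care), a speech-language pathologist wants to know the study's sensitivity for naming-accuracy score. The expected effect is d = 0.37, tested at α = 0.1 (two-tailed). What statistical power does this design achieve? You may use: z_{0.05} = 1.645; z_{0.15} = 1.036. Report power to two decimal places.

For two equal groups, power = Φ(d·√(n/2) − z_{α/2}).
d·√(n/2) = 0.37 × √(30/2) = 0.37 × 3.873 = 1.433.
z_β = 1.433 − 1.645 = -0.212.
Power = Φ(-0.212) = 0.416.

power ≈ 0.42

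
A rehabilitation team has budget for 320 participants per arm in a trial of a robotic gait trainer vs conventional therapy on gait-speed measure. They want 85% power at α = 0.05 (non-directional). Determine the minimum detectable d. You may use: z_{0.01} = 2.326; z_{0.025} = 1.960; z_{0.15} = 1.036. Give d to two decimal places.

For two independent groups of n = 320 each: d_min = (z_{α/2} + z_β)·√(2/n).
z-sum = 1.960 + 1.036 = 2.996.
d_min = 2.996 × √(2/320) = 2.996 × 0.0791 = 0.237.

d_min ≈ 0.24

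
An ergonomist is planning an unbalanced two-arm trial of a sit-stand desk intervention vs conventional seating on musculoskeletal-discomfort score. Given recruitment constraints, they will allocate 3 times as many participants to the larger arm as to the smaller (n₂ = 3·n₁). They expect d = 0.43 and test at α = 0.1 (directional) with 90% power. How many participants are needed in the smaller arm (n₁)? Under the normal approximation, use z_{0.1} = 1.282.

With allocation ratio k = n₂/n₁ = 3, Var(x̄₁−x̄₂) = σ²(1/n₁ + 1/(k·n₁)) = σ²·(k+1)/(k·n₁).
So n₁ = (1 + 1/k)·((z_{α} + z_β)/d)² = 1.333 × (2.564/0.43)².
n₁ = 1.333 × 35.55 = 47.4.
Round up: n₁ = 48, giving n₂ = 3 × 48 = 144.

n₁ = 48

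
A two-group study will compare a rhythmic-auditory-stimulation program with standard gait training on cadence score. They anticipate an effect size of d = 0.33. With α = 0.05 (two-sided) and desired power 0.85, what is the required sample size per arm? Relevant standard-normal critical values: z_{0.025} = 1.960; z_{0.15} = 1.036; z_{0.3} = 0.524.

For two independent groups with equal n: n = 2·((z_{α/2} + z_β) / d)².
z_{α/2} + z_β = 1.960 + 1.036 = 2.996.
n = 2 × (2.996 / 0.33)² = 2 × 9.079² = 2 × 82.42 = 164.8.
Round up to the next whole participant.

n = 165 per group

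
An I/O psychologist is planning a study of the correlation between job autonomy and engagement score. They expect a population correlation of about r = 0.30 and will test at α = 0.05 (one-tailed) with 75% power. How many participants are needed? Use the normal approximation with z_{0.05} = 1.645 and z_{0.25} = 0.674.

n = 60

Fisher's z: C = ½·ln((1+r)/(1−r)) = ½·ln(1.8571) = 0.3095.
n = ((z_{α} + z_β)/C)² + 3.
(1.645 + 0.674) / 0.3095 = 2.319 / 0.3095 = 7.493.
n = 7.493² + 3 = 56.14 + 3 = 59.1.
Round up.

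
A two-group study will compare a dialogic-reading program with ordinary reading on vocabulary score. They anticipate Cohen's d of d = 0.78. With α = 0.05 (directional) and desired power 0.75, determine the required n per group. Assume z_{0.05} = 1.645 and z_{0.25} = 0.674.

n = 18 per group

For two independent groups with equal n: n = 2·((z_{α} + z_β) / d)².
z_{α} + z_β = 1.645 + 0.674 = 2.319.
n = 2 × (2.319 / 0.78)² = 2 × 2.973² = 2 × 8.84 = 17.7.
Round up to the next whole participant.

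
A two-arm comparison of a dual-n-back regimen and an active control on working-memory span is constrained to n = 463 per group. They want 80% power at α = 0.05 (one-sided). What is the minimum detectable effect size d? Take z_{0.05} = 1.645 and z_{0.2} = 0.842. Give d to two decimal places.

For two independent groups of n = 463 each: d_min = (z_{α} + z_β)·√(2/n).
z-sum = 1.645 + 0.842 = 2.487.
d_min = 2.487 × √(2/463) = 2.487 × 0.0657 = 0.163.

d_min ≈ 0.16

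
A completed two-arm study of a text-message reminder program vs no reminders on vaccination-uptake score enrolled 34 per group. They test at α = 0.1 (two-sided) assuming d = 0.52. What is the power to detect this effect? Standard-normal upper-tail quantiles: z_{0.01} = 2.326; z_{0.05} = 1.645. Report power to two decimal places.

power ≈ 0.69

For two equal groups, power = Φ(d·√(n/2) − z_{α/2}).
d·√(n/2) = 0.52 × √(34/2) = 0.52 × 4.123 = 2.144.
z_β = 2.144 − 1.645 = 0.499.
Power = Φ(0.499) = 0.691.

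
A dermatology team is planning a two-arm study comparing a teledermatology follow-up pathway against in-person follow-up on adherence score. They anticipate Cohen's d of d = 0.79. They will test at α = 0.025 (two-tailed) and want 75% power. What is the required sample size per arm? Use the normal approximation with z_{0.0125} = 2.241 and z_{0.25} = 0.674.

n = 28 per group

For two independent groups with equal n: n = 2·((z_{α/2} + z_β) / d)².
z_{α/2} + z_β = 2.241 + 0.674 = 2.915.
n = 2 × (2.915 / 0.79)² = 2 × 3.690² = 2 × 13.62 = 27.2.
Round up to the next whole participant.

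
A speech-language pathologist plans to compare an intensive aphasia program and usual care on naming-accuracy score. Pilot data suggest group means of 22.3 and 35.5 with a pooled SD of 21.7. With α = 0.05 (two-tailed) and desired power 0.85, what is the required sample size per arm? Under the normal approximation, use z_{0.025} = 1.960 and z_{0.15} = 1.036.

Cohen's d = |M₁ − M₂| / SD_pooled = |22.3 − 35.5| / 21.7 = 13.2 / 21.7 = 0.608.
For two independent groups with equal n: n = 2·((z_{α/2} + z_β) / d)².
z_{α/2} + z_β = 1.960 + 1.036 = 2.996.
n = 2 × (2.996 / 0.608)² = 2 × 4.928² = 2 × 24.28 = 48.6.
Round up to the next whole participant.

n = 49 per group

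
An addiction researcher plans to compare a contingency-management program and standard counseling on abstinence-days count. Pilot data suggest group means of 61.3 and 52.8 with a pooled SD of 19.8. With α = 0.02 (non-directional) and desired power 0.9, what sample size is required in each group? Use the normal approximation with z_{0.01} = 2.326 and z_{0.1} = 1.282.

Cohen's d = |M₁ − M₂| / SD_pooled = |61.3 − 52.8| / 19.8 = 8.5 / 19.8 = 0.429.
For two independent groups with equal n: n = 2·((z_{α/2} + z_β) / d)².
z_{α/2} + z_β = 2.326 + 1.282 = 3.608.
n = 2 × (3.608 / 0.429)² = 2 × 8.410² = 2 × 70.73 = 141.5.
Round up to the next whole participant.

n = 142 per group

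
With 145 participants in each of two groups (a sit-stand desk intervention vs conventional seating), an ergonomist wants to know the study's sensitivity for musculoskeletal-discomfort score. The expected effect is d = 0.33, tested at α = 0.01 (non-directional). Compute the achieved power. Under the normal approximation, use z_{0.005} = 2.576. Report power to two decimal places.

For two equal groups, power = Φ(d·√(n/2) − z_{α/2}).
d·√(n/2) = 0.33 × √(145/2) = 0.33 × 8.515 = 2.810.
z_β = 2.810 − 2.576 = 0.234.
Power = Φ(0.234) = 0.592.

power ≈ 0.59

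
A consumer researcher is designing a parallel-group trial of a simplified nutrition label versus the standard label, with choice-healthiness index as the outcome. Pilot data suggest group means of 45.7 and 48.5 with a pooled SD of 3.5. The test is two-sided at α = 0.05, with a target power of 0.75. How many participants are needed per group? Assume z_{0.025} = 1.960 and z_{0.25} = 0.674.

Cohen's d = |M₁ − M₂| / SD_pooled = |45.7 − 48.5| / 3.5 = 2.8 / 3.5 = 0.800.
For two independent groups with equal n: n = 2·((z_{α/2} + z_β) / d)².
z_{α/2} + z_β = 1.960 + 0.674 = 2.634.
n = 2 × (2.634 / 0.800)² = 2 × 3.292² = 2 × 10.84 = 21.7.
Round up to the next whole participant.

n = 22 per group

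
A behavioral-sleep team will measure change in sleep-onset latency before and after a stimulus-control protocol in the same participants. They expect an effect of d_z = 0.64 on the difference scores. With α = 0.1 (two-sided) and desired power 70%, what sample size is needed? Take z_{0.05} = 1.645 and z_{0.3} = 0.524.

For a paired (one-sample on differences) test: n = ((z_{α/2} + z_β) / d)².
z_{α/2} + z_β = 1.645 + 0.524 = 2.169.
n = (2.169 / 0.64)² = 3.389² = 11.49.
Round up.

n = 12 pairs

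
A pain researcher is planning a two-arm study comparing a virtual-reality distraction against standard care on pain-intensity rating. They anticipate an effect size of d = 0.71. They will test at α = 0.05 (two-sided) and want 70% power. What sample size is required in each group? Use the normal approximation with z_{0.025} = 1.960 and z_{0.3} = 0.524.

n = 25 per group

For two independent groups with equal n: n = 2·((z_{α/2} + z_β) / d)².
z_{α/2} + z_β = 1.960 + 0.524 = 2.484.
n = 2 × (2.484 / 0.71)² = 2 × 3.499² = 2 × 12.24 = 24.5.
Round up to the next whole participant.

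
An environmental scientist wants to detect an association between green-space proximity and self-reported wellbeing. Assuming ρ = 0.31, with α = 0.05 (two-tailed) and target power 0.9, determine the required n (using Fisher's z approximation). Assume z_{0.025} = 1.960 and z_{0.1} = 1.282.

Fisher's z: C = ½·ln((1+r)/(1−r)) = ½·ln(1.8986) = 0.3205.
n = ((z_{α/2} + z_β)/C)² + 3.
(1.960 + 1.282) / 0.3205 = 3.242 / 0.3205 = 10.115.
n = 10.115² + 3 = 102.32 + 3 = 105.3.
Round up.

n = 106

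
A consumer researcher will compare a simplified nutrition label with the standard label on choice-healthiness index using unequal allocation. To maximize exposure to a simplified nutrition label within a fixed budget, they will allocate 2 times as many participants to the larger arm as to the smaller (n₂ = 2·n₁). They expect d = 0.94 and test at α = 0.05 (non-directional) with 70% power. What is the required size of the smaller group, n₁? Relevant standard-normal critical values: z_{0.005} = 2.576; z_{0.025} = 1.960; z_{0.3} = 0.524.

With allocation ratio k = n₂/n₁ = 2, Var(x̄₁−x̄₂) = σ²(1/n₁ + 1/(k·n₁)) = σ²·(k+1)/(k·n₁).
So n₁ = (1 + 1/k)·((z_{α/2} + z_β)/d)² = 1.500 × (2.484/0.94)².
n₁ = 1.500 × 6.98 = 10.5.
Round up: n₁ = 11, giving n₂ = 2 × 11 = 22.

n₁ = 11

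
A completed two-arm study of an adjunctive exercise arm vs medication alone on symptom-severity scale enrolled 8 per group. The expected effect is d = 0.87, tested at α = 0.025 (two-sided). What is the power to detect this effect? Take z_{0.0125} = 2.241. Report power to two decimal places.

For two equal groups, power = Φ(d·√(n/2) − z_{α/2}).
d·√(n/2) = 0.87 × √(8/2) = 0.87 × 2.000 = 1.740.
z_β = 1.740 − 2.241 = -0.501.
Power = Φ(-0.501) = 0.308.

power ≈ 0.31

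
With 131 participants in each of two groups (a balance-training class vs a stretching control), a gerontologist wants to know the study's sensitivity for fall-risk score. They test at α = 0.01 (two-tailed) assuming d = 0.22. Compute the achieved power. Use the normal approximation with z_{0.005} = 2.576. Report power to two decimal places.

For two equal groups, power = Φ(d·√(n/2) − z_{α/2}).
d·√(n/2) = 0.22 × √(131/2) = 0.22 × 8.093 = 1.781.
z_β = 1.781 − 2.576 = -0.795.
Power = Φ(-0.795) = 0.213.

power ≈ 0.21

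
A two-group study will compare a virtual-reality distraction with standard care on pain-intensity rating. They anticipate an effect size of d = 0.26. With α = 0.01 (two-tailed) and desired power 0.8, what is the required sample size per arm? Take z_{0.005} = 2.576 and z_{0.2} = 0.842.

For two independent groups with equal n: n = 2·((z_{α/2} + z_β) / d)².
z_{α/2} + z_β = 2.576 + 0.842 = 3.418.
n = 2 × (3.418 / 0.26)² = 2 × 13.146² = 2 × 172.82 = 345.6.
Round up to the next whole participant.

n = 346 per group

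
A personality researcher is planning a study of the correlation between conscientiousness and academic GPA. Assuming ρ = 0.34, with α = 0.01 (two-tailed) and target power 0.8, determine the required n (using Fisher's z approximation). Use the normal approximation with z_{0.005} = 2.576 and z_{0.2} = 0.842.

Fisher's z: C = ½·ln((1+r)/(1−r)) = ½·ln(2.0303) = 0.3541.
n = ((z_{α/2} + z_β)/C)² + 3.
(2.576 + 0.842) / 0.3541 = 3.418 / 0.3541 = 9.653.
n = 9.653² + 3 = 93.17 + 3 = 96.2.
Round up.

n = 97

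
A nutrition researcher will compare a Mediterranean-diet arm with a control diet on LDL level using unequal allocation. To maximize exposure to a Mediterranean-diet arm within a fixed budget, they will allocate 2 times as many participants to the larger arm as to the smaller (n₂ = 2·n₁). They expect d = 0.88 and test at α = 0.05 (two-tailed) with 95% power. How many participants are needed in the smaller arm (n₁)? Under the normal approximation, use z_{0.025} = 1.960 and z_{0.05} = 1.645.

With allocation ratio k = n₂/n₁ = 2, Var(x̄₁−x̄₂) = σ²(1/n₁ + 1/(k·n₁)) = σ²·(k+1)/(k·n₁).
So n₁ = (1 + 1/k)·((z_{α/2} + z_β)/d)² = 1.500 × (3.605/0.88)².
n₁ = 1.500 × 16.78 = 25.2.
Round up: n₁ = 26, giving n₂ = 2 × 26 = 52.

n₁ = 26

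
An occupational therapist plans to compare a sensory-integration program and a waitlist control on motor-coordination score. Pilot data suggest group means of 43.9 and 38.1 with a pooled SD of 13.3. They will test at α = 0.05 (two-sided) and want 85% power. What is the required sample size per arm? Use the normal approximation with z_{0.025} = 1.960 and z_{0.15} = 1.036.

n = 95 per group

Cohen's d = |M₁ − M₂| / SD_pooled = |43.9 − 38.1| / 13.3 = 5.8 / 13.3 = 0.436.
For two independent groups with equal n: n = 2·((z_{α/2} + z_β) / d)².
z_{α/2} + z_β = 1.960 + 1.036 = 2.996.
n = 2 × (2.996 / 0.436)² = 2 × 6.872² = 2 × 47.22 = 94.4.
Round up to the next whole participant.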